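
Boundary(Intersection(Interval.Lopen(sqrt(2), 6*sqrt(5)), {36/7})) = {36/7}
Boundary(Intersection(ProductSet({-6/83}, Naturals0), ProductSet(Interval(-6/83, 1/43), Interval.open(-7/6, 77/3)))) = ProductSet({-6/83}, Range(0, 26, 1))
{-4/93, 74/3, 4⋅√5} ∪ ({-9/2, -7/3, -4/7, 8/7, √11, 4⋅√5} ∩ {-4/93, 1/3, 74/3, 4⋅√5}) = {-4/93, 74/3, 4⋅√5}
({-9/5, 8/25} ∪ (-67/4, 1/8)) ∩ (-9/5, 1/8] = (-9/5, 1/8)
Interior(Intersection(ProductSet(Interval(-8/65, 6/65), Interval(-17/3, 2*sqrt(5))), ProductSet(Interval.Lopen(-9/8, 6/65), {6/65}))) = EmptySet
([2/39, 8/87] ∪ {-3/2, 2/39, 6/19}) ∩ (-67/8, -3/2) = ∅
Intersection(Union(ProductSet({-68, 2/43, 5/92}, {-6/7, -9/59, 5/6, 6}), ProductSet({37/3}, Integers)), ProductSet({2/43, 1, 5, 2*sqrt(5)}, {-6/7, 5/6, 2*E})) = ProductSet({2/43}, {-6/7, 5/6})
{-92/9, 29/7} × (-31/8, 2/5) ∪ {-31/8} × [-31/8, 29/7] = ({-31/8} × [-31/8, 29/7]) ∪ ({-92/9, 29/7} × (-31/8, 2/5))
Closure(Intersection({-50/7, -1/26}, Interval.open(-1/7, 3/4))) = {-1/26}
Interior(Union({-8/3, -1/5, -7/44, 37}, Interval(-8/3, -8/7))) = Interval.open(-8/3, -8/7)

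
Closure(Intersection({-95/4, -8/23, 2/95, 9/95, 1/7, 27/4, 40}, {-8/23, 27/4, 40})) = {-8/23, 27/4, 40}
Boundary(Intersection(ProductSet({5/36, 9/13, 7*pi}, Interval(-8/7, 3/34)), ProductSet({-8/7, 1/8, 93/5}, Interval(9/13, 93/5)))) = EmptySet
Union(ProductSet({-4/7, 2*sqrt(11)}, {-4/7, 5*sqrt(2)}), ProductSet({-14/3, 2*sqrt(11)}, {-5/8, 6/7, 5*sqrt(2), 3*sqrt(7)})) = Union(ProductSet({-14/3, 2*sqrt(11)}, {-5/8, 6/7, 5*sqrt(2), 3*sqrt(7)}), ProductSet({-4/7, 2*sqrt(11)}, {-4/7, 5*sqrt(2)}))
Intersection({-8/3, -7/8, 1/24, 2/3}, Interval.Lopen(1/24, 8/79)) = EmptySet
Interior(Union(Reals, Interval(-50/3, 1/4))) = Interval(-oo, oo)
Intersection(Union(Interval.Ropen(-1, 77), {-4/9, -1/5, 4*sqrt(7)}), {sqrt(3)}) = {sqrt(3)}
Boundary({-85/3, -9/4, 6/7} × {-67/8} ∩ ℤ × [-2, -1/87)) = ∅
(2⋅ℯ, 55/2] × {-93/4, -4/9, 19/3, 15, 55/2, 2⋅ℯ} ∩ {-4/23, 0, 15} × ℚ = {15} × {-93/4, -4/9, 19/3, 15, 55/2}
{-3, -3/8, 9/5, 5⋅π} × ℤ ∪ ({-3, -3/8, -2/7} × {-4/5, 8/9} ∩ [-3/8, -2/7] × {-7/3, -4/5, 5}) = ({-3/8, -2/7} × {-4/5}) ∪ ({-3, -3/8, 9/5, 5⋅π} × ℤ)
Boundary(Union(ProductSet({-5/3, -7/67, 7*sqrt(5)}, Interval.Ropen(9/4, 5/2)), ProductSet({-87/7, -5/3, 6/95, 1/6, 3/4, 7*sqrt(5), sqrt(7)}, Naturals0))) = Union(ProductSet({-5/3, -7/67, 7*sqrt(5)}, Interval(9/4, 5/2)), ProductSet({-87/7, -5/3, 6/95, 1/6, 3/4, 7*sqrt(5), sqrt(7)}, Naturals0))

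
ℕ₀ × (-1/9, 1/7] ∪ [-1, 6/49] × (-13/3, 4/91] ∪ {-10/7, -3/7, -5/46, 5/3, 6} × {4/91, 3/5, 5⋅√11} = (ℕ₀ × (-1/9, 1/7]) ∪ ([-1, 6/49] × (-13/3, 4/91]) ∪ ({-10/7, -3/7, -5/46, 5/3, 6} × {4/91, 3/5, 5⋅√11})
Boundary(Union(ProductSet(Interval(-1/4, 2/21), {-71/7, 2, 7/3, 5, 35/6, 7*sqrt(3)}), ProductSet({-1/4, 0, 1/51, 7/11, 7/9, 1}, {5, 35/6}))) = Union(ProductSet({-1/4, 0, 1/51, 7/11, 7/9, 1}, {5, 35/6}), ProductSet(Interval(-1/4, 2/21), {-71/7, 2, 7/3, 5, 35/6, 7*sqrt(3)}))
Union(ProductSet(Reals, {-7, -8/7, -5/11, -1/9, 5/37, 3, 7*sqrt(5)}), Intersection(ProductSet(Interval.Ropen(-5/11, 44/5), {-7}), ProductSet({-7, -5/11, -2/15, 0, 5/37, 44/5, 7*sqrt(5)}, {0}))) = ProductSet(Reals, {-7, -8/7, -5/11, -1/9, 5/37, 3, 7*sqrt(5)})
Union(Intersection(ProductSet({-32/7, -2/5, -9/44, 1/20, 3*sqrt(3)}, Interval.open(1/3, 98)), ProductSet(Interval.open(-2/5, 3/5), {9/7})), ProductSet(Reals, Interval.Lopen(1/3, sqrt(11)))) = ProductSet(Reals, Interval.Lopen(1/3, sqrt(11)))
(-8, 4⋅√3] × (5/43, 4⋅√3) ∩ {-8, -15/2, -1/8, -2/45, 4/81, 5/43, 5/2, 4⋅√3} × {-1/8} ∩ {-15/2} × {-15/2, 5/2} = ∅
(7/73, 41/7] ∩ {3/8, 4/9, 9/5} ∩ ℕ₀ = ∅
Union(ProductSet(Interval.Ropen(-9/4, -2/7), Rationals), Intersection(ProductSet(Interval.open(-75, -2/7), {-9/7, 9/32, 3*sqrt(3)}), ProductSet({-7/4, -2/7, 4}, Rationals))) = ProductSet(Interval.Ropen(-9/4, -2/7), Rationals)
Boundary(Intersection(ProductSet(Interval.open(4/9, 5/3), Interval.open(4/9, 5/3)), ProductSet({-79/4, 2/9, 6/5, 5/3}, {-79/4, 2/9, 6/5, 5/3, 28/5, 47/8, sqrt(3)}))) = ProductSet({6/5}, {6/5})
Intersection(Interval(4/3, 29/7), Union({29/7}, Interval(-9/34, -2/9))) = {29/7}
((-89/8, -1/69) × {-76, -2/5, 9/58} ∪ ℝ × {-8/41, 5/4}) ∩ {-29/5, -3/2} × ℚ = {-29/5, -3/2} × {-76, -2/5, -8/41, 9/58, 5/4}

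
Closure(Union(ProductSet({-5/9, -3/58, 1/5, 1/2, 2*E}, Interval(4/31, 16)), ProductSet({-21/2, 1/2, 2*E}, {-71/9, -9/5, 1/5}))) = Union(ProductSet({-21/2, 1/2, 2*E}, {-71/9, -9/5, 1/5}), ProductSet({-5/9, -3/58, 1/5, 1/2, 2*E}, Interval(4/31, 16)))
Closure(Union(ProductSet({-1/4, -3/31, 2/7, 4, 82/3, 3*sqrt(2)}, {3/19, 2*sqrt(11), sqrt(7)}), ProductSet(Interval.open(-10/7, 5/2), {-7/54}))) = Union(ProductSet({-1/4, -3/31, 2/7, 4, 82/3, 3*sqrt(2)}, {3/19, 2*sqrt(11), sqrt(7)}), ProductSet(Interval(-10/7, 5/2), {-7/54}))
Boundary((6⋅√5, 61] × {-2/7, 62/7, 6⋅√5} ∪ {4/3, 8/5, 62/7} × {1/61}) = ({4/3, 8/5, 62/7} × {1/61}) ∪ ([6⋅√5, 61] × {-2/7, 62/7, 6⋅√5})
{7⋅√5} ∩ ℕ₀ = ∅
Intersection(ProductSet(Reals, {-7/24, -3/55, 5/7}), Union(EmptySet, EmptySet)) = EmptySet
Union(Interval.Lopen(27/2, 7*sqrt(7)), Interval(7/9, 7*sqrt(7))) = Interval(7/9, 7*sqrt(7))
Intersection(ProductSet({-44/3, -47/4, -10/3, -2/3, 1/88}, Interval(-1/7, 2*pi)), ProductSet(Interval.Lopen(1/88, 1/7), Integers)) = EmptySet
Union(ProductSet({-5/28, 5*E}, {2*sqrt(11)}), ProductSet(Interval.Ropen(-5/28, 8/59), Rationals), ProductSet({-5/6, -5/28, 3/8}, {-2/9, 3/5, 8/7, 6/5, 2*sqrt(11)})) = Union(ProductSet({-5/28, 5*E}, {2*sqrt(11)}), ProductSet({-5/6, -5/28, 3/8}, {-2/9, 3/5, 8/7, 6/5, 2*sqrt(11)}), ProductSet(Interval.Ropen(-5/28, 8/59), Rationals))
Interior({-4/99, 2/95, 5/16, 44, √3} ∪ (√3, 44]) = (√3, 44)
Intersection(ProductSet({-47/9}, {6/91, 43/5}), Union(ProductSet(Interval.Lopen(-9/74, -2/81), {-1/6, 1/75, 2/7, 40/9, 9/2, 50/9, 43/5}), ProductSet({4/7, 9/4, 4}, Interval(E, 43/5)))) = EmptySet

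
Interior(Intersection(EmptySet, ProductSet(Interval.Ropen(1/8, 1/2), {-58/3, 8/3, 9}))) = EmptySet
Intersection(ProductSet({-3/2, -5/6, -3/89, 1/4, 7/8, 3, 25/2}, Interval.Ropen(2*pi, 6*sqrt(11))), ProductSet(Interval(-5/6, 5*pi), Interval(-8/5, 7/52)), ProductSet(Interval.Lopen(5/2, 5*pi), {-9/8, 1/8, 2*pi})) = EmptySet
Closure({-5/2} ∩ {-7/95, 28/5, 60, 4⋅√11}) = ∅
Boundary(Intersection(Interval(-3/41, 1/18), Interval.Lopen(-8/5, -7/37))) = EmptySet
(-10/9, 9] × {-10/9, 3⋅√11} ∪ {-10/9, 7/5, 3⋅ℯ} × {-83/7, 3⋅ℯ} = ({-10/9, 7/5, 3⋅ℯ} × {-83/7, 3⋅ℯ}) ∪ ((-10/9, 9] × {-10/9, 3⋅√11})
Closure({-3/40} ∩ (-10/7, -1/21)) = {-3/40}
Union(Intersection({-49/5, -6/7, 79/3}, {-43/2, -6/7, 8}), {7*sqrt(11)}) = {-6/7, 7*sqrt(11)}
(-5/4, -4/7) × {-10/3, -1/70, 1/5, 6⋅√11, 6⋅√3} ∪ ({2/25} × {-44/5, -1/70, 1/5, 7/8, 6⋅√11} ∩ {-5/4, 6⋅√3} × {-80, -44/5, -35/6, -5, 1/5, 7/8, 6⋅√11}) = (-5/4, -4/7) × {-10/3, -1/70, 1/5, 6⋅√11, 6⋅√3}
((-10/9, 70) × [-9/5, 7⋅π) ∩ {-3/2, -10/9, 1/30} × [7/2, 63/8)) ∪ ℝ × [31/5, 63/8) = (ℝ × [31/5, 63/8)) ∪ ({1/30} × [7/2, 63/8))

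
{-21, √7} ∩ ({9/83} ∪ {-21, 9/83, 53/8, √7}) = {-21, √7}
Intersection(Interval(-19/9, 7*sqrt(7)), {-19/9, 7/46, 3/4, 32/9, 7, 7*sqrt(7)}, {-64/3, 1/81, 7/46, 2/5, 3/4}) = {7/46, 3/4}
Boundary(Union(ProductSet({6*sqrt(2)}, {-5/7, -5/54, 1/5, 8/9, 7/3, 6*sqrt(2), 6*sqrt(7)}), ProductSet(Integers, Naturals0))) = Union(ProductSet({6*sqrt(2)}, {-5/7, -5/54, 1/5, 8/9, 7/3, 6*sqrt(2), 6*sqrt(7)}), ProductSet(Integers, Naturals0))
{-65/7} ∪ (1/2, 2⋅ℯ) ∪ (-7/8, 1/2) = {-65/7} ∪ (-7/8, 1/2) ∪ (1/2, 2⋅ℯ)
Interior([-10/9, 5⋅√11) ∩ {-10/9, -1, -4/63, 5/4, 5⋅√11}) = ∅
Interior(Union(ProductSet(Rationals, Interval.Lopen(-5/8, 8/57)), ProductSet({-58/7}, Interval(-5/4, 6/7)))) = EmptySet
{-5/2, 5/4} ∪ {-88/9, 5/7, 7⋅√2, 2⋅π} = {-88/9, -5/2, 5/7, 5/4, 7⋅√2, 2⋅π}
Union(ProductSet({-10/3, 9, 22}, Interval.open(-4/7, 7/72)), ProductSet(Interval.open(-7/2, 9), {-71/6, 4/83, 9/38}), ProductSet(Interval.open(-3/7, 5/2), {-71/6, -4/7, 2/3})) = Union(ProductSet({-10/3, 9, 22}, Interval.open(-4/7, 7/72)), ProductSet(Interval.open(-7/2, 9), {-71/6, 4/83, 9/38}), ProductSet(Interval.open(-3/7, 5/2), {-71/6, -4/7, 2/3}))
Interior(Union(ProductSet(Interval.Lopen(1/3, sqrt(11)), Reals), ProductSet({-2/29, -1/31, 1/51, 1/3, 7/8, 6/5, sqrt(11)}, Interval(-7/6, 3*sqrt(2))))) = ProductSet(Interval.open(1/3, sqrt(11)), Reals)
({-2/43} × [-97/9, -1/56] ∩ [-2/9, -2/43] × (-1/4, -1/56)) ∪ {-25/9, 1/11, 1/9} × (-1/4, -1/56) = {-25/9, -2/43, 1/11, 1/9} × (-1/4, -1/56)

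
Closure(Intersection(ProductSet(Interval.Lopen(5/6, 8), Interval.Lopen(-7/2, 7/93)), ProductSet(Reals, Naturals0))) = ProductSet(Interval(5/6, 8), Range(0, 1, 1))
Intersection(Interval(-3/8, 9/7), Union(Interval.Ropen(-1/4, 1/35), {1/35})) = Interval(-1/4, 1/35)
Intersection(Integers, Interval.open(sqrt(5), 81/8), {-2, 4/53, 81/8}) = EmptySet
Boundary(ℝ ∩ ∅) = ∅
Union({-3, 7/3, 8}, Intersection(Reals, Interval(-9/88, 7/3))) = Union({-3, 8}, Interval(-9/88, 7/3))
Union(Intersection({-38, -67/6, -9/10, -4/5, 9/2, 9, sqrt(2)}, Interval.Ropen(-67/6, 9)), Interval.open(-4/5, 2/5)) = Union({-67/6, -9/10, 9/2, sqrt(2)}, Interval.Ropen(-4/5, 2/5))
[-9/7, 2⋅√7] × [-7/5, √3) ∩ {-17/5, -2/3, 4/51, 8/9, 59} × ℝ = {-2/3, 4/51, 8/9} × [-7/5, √3)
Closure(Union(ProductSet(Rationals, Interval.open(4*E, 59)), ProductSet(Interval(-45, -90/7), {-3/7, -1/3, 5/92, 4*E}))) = Union(ProductSet(Interval(-45, -90/7), {-3/7, -1/3, 5/92, 4*E}), ProductSet(Reals, Interval(4*E, 59)))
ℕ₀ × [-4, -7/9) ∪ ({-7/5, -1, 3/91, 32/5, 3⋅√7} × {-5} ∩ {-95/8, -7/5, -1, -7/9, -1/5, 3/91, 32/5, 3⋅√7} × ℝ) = (ℕ₀ × [-4, -7/9)) ∪ ({-7/5, -1, 3/91, 32/5, 3⋅√7} × {-5})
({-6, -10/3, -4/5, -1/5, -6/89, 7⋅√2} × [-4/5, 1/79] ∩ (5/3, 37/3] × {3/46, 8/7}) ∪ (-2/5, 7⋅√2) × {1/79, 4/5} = (-2/5, 7⋅√2) × {1/79, 4/5}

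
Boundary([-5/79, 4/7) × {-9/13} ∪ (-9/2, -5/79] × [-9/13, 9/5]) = ([-5/79, 4/7] × {-9/13}) ∪ ({-9/2, -5/79} × [-9/13, 9/5]) ∪ ([-9/2, -5/79] × {-9/13, 9/5})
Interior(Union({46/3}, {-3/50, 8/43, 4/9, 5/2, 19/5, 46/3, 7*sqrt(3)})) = EmptySet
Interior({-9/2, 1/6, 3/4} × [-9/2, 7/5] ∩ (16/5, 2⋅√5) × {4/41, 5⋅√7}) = ∅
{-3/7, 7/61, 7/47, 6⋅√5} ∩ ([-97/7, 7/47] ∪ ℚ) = {-3/7, 7/61, 7/47}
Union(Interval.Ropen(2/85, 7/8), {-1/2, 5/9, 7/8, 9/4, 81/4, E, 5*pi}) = Union({-1/2, 9/4, 81/4, E, 5*pi}, Interval(2/85, 7/8))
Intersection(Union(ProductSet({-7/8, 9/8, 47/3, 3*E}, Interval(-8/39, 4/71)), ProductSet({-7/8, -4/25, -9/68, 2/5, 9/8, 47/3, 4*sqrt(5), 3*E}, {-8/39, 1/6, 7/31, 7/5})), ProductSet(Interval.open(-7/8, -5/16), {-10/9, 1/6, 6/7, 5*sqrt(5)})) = EmptySet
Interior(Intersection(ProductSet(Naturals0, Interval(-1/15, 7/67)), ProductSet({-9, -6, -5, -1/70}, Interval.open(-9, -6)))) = EmptySet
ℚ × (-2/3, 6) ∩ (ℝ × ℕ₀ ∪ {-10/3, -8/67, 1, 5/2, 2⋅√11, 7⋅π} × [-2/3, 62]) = (ℚ × {0, 1, …, 5}) ∪ ({-10/3, -8/67, 1, 5/2} × (-2/3, 6))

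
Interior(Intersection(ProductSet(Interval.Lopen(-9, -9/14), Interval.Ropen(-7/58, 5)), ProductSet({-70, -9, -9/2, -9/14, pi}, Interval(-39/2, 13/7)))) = EmptySet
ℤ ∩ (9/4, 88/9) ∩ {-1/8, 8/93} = ∅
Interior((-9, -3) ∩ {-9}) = ∅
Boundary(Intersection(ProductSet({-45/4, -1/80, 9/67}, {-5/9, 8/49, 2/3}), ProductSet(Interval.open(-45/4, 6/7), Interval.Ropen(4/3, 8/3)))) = EmptySet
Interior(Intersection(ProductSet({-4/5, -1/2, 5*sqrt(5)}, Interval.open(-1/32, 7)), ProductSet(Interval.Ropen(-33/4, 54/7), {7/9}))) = EmptySet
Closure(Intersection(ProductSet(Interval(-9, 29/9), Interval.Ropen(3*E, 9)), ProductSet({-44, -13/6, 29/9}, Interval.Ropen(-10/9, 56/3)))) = ProductSet({-13/6, 29/9}, Interval(3*E, 9))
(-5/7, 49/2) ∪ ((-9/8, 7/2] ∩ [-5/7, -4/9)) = [-5/7, 49/2)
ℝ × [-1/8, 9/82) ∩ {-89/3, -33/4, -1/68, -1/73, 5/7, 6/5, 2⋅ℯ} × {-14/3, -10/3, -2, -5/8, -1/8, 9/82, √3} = {-89/3, -33/4, -1/68, -1/73, 5/7, 6/5, 2⋅ℯ} × {-1/8}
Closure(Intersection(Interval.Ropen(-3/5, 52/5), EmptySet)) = EmptySet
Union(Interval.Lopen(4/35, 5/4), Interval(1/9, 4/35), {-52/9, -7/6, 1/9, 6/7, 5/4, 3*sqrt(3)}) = Union({-52/9, -7/6, 3*sqrt(3)}, Interval(1/9, 5/4))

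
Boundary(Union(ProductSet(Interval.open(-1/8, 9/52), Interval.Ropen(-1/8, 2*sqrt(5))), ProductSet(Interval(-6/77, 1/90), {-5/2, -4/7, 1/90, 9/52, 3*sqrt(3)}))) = Union(ProductSet({-1/8, 9/52}, Interval(-1/8, 2*sqrt(5))), ProductSet(Interval(-1/8, 9/52), {-1/8, 2*sqrt(5)}), ProductSet(Interval(-6/77, 1/90), {-5/2, -4/7, 3*sqrt(3)}))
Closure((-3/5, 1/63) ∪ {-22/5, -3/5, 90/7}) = {-22/5, 90/7} ∪ [-3/5, 1/63]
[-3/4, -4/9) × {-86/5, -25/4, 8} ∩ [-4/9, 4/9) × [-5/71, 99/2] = ∅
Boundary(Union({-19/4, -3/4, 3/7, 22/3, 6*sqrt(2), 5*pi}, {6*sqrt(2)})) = {-19/4, -3/4, 3/7, 22/3, 6*sqrt(2), 5*pi}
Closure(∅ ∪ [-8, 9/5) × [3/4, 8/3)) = ({-8, 9/5} × [3/4, 8/3]) ∪ ([-8, 9/5] × {3/4, 8/3}) ∪ ([-8, 9/5) × [3/4, 8/3))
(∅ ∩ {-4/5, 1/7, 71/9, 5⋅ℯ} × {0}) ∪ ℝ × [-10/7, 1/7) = ℝ × [-10/7, 1/7)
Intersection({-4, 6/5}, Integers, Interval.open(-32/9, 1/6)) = EmptySet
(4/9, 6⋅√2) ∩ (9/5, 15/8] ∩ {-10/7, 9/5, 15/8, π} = {15/8}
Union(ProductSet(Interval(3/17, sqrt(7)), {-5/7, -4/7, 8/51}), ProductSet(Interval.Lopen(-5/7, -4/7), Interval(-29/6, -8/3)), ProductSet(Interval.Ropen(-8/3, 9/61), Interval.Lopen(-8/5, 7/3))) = Union(ProductSet(Interval.Ropen(-8/3, 9/61), Interval.Lopen(-8/5, 7/3)), ProductSet(Interval.Lopen(-5/7, -4/7), Interval(-29/6, -8/3)), ProductSet(Interval(3/17, sqrt(7)), {-5/7, -4/7, 8/51}))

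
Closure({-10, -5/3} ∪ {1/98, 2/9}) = {-10, -5/3, 1/98, 2/9}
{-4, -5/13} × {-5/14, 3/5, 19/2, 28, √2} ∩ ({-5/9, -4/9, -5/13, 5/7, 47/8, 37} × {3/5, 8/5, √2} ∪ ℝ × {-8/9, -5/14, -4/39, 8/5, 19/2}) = ({-4, -5/13} × {-5/14, 19/2}) ∪ ({-5/13} × {3/5, √2})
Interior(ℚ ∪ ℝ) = ℝ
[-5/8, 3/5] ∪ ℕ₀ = [-5/8, 3/5] ∪ ℕ₀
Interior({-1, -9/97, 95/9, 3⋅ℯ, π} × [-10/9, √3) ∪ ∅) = ∅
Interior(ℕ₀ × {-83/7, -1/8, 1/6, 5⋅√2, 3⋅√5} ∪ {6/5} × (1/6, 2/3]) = ∅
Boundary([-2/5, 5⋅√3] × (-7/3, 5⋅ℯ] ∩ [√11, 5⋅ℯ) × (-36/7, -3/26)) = ({√11, 5⋅√3} × [-7/3, -3/26]) ∪ ([√11, 5⋅√3] × {-7/3, -3/26})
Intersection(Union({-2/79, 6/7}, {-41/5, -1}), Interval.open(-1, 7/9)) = {-2/79}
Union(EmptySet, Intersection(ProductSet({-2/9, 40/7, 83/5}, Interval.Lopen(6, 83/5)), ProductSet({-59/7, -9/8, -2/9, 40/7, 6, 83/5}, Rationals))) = ProductSet({-2/9, 40/7, 83/5}, Intersection(Interval.Lopen(6, 83/5), Rationals))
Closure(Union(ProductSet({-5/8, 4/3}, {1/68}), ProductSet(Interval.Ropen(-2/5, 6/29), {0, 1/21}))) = Union(ProductSet({-5/8, 4/3}, {1/68}), ProductSet(Interval(-2/5, 6/29), {0, 1/21}))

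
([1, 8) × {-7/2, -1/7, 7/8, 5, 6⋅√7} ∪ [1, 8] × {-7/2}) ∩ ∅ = ∅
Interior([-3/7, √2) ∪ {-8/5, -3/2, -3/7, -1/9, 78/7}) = (-3/7, √2)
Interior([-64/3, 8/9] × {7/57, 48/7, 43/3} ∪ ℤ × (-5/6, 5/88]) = ∅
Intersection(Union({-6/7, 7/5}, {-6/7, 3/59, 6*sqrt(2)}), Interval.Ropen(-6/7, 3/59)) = {-6/7}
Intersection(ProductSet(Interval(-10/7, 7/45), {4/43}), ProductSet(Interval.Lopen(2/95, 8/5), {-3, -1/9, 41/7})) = EmptySet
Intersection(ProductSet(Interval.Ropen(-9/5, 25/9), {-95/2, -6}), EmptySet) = EmptySet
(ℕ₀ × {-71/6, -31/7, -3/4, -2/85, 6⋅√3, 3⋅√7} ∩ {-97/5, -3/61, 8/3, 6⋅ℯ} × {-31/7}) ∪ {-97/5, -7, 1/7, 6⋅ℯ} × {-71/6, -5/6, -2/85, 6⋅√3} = {-97/5, -7, 1/7, 6⋅ℯ} × {-71/6, -5/6, -2/85, 6⋅√3}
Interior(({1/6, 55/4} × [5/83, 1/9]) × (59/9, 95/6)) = ∅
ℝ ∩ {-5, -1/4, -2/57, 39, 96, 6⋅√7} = {-5, -1/4, -2/57, 39, 96, 6⋅√7}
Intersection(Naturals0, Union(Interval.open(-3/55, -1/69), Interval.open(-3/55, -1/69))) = EmptySet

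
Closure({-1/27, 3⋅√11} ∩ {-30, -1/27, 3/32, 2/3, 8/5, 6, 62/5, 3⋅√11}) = {-1/27, 3⋅√11}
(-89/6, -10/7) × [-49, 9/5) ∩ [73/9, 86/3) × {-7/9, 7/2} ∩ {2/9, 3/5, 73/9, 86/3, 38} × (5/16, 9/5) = ∅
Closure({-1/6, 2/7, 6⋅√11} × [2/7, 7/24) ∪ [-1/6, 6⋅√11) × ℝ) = [-1/6, 6⋅√11] × ℝ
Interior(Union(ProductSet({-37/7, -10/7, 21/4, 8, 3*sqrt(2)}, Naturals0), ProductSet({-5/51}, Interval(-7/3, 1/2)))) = EmptySet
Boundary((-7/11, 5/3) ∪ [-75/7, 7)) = {-75/7, 7}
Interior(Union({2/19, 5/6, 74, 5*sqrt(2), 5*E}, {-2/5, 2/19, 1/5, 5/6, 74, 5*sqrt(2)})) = EmptySet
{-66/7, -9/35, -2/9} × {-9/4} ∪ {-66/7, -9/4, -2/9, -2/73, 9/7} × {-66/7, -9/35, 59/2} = ({-66/7, -9/35, -2/9} × {-9/4}) ∪ ({-66/7, -9/4, -2/9, -2/73, 9/7} × {-66/7, -9/35, 59/2})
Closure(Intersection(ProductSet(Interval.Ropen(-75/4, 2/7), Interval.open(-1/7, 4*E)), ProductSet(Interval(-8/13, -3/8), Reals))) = ProductSet(Interval(-8/13, -3/8), Interval(-1/7, 4*E))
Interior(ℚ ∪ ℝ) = ℝ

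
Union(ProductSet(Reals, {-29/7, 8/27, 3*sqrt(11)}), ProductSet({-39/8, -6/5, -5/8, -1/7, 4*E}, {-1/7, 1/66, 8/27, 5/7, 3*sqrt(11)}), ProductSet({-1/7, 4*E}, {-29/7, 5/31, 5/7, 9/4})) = Union(ProductSet({-1/7, 4*E}, {-29/7, 5/31, 5/7, 9/4}), ProductSet({-39/8, -6/5, -5/8, -1/7, 4*E}, {-1/7, 1/66, 8/27, 5/7, 3*sqrt(11)}), ProductSet(Reals, {-29/7, 8/27, 3*sqrt(11)}))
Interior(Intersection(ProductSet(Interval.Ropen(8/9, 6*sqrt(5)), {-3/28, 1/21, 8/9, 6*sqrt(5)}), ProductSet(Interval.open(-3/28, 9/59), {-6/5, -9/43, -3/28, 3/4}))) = EmptySet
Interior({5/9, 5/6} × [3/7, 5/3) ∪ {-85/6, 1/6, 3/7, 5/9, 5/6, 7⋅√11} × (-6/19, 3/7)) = ∅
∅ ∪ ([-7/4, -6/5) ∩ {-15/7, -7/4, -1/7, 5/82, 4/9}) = {-7/4}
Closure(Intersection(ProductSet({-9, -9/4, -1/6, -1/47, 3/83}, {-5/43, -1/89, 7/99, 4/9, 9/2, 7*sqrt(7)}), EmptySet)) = EmptySet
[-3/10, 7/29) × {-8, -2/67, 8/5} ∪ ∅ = [-3/10, 7/29) × {-8, -2/67, 8/5}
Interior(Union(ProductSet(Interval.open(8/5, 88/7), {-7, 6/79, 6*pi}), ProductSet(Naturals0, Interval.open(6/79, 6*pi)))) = EmptySet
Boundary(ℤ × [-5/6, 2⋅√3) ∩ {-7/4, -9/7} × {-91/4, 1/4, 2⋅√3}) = ∅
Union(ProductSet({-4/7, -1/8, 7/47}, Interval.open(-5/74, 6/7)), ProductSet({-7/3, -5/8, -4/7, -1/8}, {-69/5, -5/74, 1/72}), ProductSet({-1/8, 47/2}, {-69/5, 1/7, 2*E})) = Union(ProductSet({-1/8, 47/2}, {-69/5, 1/7, 2*E}), ProductSet({-4/7, -1/8, 7/47}, Interval.open(-5/74, 6/7)), ProductSet({-7/3, -5/8, -4/7, -1/8}, {-69/5, -5/74, 1/72}))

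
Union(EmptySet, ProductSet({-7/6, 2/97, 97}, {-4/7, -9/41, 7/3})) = ProductSet({-7/6, 2/97, 97}, {-4/7, -9/41, 7/3})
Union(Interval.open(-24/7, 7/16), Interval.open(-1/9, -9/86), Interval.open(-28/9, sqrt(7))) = Interval.open(-24/7, sqrt(7))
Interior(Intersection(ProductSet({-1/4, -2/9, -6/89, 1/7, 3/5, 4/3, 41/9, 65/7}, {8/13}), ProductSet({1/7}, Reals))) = EmptySet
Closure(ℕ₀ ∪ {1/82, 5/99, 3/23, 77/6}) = ℕ₀ ∪ {1/82, 5/99, 3/23, 77/6}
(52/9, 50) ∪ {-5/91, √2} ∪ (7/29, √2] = {-5/91} ∪ (7/29, √2] ∪ (52/9, 50)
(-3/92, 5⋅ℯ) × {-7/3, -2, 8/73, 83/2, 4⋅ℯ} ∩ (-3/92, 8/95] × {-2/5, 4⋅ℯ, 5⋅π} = (-3/92, 8/95] × {4⋅ℯ}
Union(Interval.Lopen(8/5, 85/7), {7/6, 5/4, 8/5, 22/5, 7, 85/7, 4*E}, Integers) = Union({7/6, 5/4}, Integers, Interval(8/5, 85/7))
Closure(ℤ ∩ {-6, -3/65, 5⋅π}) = {-6}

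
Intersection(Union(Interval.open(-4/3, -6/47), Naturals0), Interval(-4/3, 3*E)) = Union(Interval.open(-4/3, -6/47), Range(0, 9, 1))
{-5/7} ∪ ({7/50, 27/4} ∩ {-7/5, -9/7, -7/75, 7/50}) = {-5/7, 7/50}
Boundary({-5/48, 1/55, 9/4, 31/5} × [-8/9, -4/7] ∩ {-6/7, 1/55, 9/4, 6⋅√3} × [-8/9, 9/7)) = {1/55, 9/4} × [-8/9, -4/7]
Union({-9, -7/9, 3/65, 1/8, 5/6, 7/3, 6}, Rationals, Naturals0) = Rationals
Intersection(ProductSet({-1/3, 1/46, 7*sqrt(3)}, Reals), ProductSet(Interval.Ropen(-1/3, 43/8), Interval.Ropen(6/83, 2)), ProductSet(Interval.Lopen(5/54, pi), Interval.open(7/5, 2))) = EmptySet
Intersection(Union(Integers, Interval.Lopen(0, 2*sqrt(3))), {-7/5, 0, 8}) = {0, 8}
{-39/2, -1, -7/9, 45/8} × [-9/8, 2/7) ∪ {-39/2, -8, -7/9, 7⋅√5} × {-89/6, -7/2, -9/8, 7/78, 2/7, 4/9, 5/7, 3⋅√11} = ({-39/2, -1, -7/9, 45/8} × [-9/8, 2/7)) ∪ ({-39/2, -8, -7/9, 7⋅√5} × {-89/6, -7/2, -9/8, 7/78, 2/7, 4/9, 5/7, 3⋅√11})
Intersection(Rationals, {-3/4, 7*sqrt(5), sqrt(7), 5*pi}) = {-3/4}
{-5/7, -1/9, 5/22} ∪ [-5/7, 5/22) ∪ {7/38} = [-5/7, 5/22]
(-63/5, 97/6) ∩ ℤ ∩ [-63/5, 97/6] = {-12, -11, …, 16}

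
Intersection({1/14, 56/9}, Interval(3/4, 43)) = {56/9}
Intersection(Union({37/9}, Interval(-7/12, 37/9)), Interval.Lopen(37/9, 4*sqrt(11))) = EmptySet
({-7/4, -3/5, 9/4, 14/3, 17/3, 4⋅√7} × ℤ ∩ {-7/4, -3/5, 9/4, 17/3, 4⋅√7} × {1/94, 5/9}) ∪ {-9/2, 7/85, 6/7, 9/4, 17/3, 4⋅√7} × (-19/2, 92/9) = {-9/2, 7/85, 6/7, 9/4, 17/3, 4⋅√7} × (-19/2, 92/9)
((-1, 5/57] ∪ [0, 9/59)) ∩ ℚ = ℚ ∩ (-1, 9/59)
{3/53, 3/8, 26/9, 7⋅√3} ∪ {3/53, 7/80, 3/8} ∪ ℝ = ℝ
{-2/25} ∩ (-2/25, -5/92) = ∅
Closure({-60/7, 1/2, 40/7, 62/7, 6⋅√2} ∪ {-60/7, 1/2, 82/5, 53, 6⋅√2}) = {-60/7, 1/2, 40/7, 62/7, 82/5, 53, 6⋅√2}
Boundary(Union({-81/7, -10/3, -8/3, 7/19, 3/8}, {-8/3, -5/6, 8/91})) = {-81/7, -10/3, -8/3, -5/6, 8/91, 7/19, 3/8}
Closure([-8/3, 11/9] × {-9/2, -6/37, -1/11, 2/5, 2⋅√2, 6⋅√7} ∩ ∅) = ∅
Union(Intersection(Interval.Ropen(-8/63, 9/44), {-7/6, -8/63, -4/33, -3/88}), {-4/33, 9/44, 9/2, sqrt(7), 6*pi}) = {-8/63, -4/33, -3/88, 9/44, 9/2, sqrt(7), 6*pi}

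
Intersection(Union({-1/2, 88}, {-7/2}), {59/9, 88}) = {88}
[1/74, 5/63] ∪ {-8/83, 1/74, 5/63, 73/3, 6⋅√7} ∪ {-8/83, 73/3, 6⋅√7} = {-8/83, 73/3, 6⋅√7} ∪ [1/74, 5/63]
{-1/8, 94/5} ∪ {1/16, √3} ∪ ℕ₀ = {-1/8, 1/16, 94/5, √3} ∪ ℕ₀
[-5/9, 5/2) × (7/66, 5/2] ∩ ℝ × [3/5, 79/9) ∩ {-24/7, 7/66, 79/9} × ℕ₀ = {7/66} × {1, 2}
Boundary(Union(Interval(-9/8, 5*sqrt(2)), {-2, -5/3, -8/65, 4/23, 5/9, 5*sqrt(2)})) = {-2, -5/3, -9/8, 5*sqrt(2)}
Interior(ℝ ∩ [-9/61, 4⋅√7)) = (-9/61, 4⋅√7)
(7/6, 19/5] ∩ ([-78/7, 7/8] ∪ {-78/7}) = ∅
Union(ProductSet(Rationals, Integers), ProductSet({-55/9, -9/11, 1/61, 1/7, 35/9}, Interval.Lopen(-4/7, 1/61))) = Union(ProductSet({-55/9, -9/11, 1/61, 1/7, 35/9}, Interval.Lopen(-4/7, 1/61)), ProductSet(Rationals, Integers))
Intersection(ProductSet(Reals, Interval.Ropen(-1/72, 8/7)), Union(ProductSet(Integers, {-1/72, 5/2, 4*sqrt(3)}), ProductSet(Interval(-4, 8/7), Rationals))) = Union(ProductSet(Integers, {-1/72}), ProductSet(Interval(-4, 8/7), Intersection(Interval.Ropen(-1/72, 8/7), Rationals)))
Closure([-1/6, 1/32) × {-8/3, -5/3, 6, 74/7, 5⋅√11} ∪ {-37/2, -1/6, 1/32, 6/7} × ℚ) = ({-37/2, -1/6, 1/32, 6/7} × ℝ) ∪ ([-1/6, 1/32] × {-8/3, -5/3, 6, 74/7, 5⋅√11})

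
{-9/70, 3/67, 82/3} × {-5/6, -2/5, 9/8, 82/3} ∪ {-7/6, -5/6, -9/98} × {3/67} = ({-7/6, -5/6, -9/98} × {3/67}) ∪ ({-9/70, 3/67, 82/3} × {-5/6, -2/5, 9/8, 82/3})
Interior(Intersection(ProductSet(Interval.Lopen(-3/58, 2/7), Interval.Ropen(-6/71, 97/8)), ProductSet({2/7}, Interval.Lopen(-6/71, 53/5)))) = EmptySet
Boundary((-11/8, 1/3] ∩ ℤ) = {-1, 0}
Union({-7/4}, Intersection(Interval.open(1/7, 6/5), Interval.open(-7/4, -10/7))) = {-7/4}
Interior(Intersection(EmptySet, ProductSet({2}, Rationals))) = EmptySet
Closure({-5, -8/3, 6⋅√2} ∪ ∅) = {-5, -8/3, 6⋅√2}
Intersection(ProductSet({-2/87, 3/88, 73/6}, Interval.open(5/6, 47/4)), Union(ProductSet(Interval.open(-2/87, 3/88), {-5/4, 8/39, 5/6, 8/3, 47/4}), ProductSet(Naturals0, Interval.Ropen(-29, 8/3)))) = EmptySet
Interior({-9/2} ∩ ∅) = ∅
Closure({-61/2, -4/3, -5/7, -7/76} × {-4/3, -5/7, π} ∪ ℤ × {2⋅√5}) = (ℤ × {2⋅√5}) ∪ ({-61/2, -4/3, -5/7, -7/76} × {-4/3, -5/7, π})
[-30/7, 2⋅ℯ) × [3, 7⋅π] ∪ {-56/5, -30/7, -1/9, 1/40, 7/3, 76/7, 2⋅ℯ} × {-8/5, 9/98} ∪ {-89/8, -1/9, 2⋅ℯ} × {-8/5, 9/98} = ({-56/5, -89/8, -30/7, -1/9, 1/40, 7/3, 76/7, 2⋅ℯ} × {-8/5, 9/98}) ∪ ([-30/7, 2⋅ℯ) × [3, 7⋅π])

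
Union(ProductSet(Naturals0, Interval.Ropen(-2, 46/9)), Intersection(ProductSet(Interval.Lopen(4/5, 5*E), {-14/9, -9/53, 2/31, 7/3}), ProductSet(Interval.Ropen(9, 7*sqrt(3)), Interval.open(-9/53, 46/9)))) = Union(ProductSet(Interval.Ropen(9, 7*sqrt(3)), {2/31, 7/3}), ProductSet(Naturals0, Interval.Ropen(-2, 46/9)))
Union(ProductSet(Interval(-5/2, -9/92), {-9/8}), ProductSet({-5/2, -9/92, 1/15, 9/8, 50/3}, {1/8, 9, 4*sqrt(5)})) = Union(ProductSet({-5/2, -9/92, 1/15, 9/8, 50/3}, {1/8, 9, 4*sqrt(5)}), ProductSet(Interval(-5/2, -9/92), {-9/8}))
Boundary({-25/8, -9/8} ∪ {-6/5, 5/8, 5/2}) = {-25/8, -6/5, -9/8, 5/8, 5/2}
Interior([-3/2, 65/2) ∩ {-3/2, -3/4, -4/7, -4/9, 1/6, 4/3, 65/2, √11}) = ∅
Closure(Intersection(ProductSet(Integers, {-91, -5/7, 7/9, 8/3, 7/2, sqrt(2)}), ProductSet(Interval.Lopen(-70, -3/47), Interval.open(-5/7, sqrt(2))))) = ProductSet(Range(-69, 0, 1), {7/9})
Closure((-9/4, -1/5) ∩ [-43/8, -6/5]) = [-9/4, -6/5]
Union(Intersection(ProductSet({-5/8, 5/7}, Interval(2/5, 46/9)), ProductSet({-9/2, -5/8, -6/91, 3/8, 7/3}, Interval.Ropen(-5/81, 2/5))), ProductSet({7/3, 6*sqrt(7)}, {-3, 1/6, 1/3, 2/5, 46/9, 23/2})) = ProductSet({7/3, 6*sqrt(7)}, {-3, 1/6, 1/3, 2/5, 46/9, 23/2})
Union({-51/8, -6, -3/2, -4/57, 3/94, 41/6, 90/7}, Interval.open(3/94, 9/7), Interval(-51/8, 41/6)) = Union({90/7}, Interval(-51/8, 41/6))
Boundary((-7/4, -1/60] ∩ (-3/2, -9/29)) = {-3/2, -9/29}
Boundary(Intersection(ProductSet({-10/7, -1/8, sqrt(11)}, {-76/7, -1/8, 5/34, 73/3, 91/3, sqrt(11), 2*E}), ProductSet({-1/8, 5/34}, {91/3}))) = ProductSet({-1/8}, {91/3})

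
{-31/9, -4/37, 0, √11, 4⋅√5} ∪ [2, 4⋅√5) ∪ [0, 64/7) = {-31/9, -4/37} ∪ [0, 64/7)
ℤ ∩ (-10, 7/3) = {-9, -8, …, 2}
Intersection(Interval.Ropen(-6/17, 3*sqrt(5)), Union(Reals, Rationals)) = Interval.Ropen(-6/17, 3*sqrt(5))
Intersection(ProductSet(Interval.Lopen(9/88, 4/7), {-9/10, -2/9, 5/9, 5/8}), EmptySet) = EmptySet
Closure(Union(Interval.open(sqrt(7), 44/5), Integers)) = Union(Integers, Interval(sqrt(7), 44/5))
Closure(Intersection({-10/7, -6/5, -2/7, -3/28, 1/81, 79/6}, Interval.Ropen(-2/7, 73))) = {-2/7, -3/28, 1/81, 79/6}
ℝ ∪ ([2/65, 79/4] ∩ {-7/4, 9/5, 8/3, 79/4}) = ℝ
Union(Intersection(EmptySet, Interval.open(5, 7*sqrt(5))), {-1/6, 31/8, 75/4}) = {-1/6, 31/8, 75/4}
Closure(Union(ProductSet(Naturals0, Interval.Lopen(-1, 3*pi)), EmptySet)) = ProductSet(Naturals0, Interval(-1, 3*pi))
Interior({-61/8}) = ∅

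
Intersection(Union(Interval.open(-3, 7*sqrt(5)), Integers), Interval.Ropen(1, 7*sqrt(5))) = Union(Interval.Ropen(1, 7*sqrt(5)), Range(1, 16, 1))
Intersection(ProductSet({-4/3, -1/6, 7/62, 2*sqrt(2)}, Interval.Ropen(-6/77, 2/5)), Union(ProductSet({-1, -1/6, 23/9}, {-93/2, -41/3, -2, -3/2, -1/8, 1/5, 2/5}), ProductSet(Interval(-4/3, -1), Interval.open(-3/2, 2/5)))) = Union(ProductSet({-4/3}, Interval.Ropen(-6/77, 2/5)), ProductSet({-1/6}, {1/5}))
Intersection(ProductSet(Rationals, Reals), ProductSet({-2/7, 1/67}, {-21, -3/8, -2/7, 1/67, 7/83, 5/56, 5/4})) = ProductSet({-2/7, 1/67}, {-21, -3/8, -2/7, 1/67, 7/83, 5/56, 5/4})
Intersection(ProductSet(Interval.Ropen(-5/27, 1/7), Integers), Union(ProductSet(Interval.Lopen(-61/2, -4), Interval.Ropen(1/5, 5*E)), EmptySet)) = EmptySet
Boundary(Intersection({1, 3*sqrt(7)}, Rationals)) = {1}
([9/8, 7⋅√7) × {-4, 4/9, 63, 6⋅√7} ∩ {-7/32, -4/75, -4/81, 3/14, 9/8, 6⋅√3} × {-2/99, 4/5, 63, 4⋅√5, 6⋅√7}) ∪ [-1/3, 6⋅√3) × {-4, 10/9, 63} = ([-1/3, 6⋅√3) × {-4, 10/9, 63}) ∪ ({9/8, 6⋅√3} × {63, 6⋅√7})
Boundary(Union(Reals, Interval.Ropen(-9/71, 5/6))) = EmptySet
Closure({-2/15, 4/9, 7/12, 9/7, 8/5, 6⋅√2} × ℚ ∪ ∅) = {-2/15, 4/9, 7/12, 9/7, 8/5, 6⋅√2} × ℝ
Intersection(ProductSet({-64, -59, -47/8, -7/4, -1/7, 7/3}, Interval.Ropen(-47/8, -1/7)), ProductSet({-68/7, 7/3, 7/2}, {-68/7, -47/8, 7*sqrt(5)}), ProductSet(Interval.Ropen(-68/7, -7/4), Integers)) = EmptySet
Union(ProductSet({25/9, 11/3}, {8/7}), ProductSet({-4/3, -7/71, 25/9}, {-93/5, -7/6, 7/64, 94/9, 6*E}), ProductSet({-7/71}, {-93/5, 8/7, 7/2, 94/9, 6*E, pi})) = Union(ProductSet({-7/71}, {-93/5, 8/7, 7/2, 94/9, 6*E, pi}), ProductSet({25/9, 11/3}, {8/7}), ProductSet({-4/3, -7/71, 25/9}, {-93/5, -7/6, 7/64, 94/9, 6*E}))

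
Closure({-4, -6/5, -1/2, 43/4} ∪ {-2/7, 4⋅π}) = {-4, -6/5, -1/2, -2/7, 43/4, 4⋅π}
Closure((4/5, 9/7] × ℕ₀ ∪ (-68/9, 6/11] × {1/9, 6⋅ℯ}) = ([4/5, 9/7] × ℕ₀) ∪ ([-68/9, 6/11] × {1/9, 6⋅ℯ})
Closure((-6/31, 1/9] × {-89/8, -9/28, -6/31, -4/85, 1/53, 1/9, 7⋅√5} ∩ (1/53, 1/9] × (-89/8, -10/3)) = ∅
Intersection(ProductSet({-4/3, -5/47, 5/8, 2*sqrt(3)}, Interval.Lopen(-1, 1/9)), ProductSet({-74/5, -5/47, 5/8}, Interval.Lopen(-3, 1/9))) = ProductSet({-5/47, 5/8}, Interval.Lopen(-1, 1/9))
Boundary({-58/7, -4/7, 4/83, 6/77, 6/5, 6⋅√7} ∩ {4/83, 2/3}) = {4/83}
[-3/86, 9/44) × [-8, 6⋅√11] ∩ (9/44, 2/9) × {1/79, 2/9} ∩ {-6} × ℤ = ∅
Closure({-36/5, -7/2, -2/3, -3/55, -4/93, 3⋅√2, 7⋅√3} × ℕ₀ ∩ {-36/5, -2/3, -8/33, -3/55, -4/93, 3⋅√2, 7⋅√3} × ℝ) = {-36/5, -2/3, -3/55, -4/93, 3⋅√2, 7⋅√3} × ℕ₀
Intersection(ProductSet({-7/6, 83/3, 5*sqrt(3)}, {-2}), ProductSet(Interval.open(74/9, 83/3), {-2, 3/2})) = ProductSet({5*sqrt(3)}, {-2})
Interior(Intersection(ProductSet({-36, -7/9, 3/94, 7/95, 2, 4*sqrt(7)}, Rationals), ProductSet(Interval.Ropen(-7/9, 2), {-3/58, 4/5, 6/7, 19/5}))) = EmptySet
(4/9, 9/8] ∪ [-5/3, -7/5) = [-5/3, -7/5) ∪ (4/9, 9/8]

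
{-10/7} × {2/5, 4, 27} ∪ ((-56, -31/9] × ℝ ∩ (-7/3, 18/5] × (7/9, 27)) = {-10/7} × {2/5, 4, 27}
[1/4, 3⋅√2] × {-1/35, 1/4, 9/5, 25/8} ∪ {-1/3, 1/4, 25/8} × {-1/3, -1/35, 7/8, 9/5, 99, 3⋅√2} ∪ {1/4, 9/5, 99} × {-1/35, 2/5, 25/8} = ({1/4, 9/5, 99} × {-1/35, 2/5, 25/8}) ∪ ([1/4, 3⋅√2] × {-1/35, 1/4, 9/5, 25/8}) ∪ ({-1/3, 1/4, 25/8} × {-1/3, -1/35, 7/8, 9/5, 99, 3⋅√2})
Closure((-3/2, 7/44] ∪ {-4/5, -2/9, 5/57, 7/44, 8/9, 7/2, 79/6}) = [-3/2, 7/44] ∪ {8/9, 7/2, 79/6}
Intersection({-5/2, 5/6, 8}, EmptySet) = EmptySet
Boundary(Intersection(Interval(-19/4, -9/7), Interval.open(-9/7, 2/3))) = EmptySet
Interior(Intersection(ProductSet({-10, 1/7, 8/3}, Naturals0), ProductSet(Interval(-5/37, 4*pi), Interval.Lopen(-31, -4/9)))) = EmptySet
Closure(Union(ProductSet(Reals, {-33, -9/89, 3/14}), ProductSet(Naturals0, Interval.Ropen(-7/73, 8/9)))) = Union(ProductSet(Naturals0, Interval(-7/73, 8/9)), ProductSet(Reals, {-33, -9/89, 3/14}))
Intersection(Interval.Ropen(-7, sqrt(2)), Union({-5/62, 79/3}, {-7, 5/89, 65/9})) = {-7, -5/62, 5/89}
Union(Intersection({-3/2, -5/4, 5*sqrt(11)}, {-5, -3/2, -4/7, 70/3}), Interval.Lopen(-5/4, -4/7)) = Union({-3/2}, Interval.Lopen(-5/4, -4/7))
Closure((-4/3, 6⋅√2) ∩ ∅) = ∅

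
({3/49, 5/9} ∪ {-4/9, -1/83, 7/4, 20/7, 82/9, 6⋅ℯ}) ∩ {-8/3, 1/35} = ∅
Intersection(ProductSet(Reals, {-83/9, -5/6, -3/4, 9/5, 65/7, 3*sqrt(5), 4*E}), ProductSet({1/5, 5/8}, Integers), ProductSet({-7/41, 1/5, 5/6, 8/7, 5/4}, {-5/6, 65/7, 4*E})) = EmptySet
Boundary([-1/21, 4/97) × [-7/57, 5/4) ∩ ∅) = ∅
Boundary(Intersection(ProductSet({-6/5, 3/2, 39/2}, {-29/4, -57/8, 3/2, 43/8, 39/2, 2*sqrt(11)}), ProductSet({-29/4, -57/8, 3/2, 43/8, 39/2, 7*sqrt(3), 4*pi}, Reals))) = ProductSet({3/2, 39/2}, {-29/4, -57/8, 3/2, 43/8, 39/2, 2*sqrt(11)})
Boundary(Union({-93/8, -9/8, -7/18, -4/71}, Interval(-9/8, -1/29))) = {-93/8, -9/8, -1/29}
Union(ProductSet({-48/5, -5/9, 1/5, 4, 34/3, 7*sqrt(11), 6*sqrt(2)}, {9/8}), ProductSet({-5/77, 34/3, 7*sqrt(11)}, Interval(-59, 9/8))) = Union(ProductSet({-5/77, 34/3, 7*sqrt(11)}, Interval(-59, 9/8)), ProductSet({-48/5, -5/9, 1/5, 4, 34/3, 7*sqrt(11), 6*sqrt(2)}, {9/8}))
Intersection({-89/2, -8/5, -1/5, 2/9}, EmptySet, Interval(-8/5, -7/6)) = EmptySet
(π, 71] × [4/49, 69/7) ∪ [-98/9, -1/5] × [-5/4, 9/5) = ([-98/9, -1/5] × [-5/4, 9/5)) ∪ ((π, 71] × [4/49, 69/7))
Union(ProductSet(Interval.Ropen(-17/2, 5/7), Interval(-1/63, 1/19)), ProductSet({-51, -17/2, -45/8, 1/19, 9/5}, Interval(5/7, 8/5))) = Union(ProductSet({-51, -17/2, -45/8, 1/19, 9/5}, Interval(5/7, 8/5)), ProductSet(Interval.Ropen(-17/2, 5/7), Interval(-1/63, 1/19)))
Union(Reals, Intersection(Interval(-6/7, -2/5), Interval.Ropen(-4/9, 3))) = Interval(-oo, oo)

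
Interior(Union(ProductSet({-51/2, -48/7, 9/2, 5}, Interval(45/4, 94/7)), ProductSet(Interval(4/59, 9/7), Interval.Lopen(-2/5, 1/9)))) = ProductSet(Interval.open(4/59, 9/7), Interval.open(-2/5, 1/9))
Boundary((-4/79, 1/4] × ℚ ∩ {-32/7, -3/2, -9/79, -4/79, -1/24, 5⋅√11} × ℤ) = {-1/24} × ℤ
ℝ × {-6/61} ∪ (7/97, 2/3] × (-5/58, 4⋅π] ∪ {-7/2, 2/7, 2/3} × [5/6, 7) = (ℝ × {-6/61}) ∪ ({-7/2, 2/7, 2/3} × [5/6, 7)) ∪ ((7/97, 2/3] × (-5/58, 4⋅π])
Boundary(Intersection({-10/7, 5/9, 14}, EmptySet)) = EmptySet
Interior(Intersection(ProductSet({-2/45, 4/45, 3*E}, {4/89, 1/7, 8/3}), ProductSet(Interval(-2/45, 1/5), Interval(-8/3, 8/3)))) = EmptySet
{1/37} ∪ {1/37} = {1/37}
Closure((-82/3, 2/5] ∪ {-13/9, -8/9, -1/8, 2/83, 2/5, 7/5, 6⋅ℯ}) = [-82/3, 2/5] ∪ {7/5, 6⋅ℯ}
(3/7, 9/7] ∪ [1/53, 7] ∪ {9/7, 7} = [1/53, 7]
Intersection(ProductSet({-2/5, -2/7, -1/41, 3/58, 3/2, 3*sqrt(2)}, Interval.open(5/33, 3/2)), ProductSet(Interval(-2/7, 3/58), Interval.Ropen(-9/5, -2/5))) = EmptySet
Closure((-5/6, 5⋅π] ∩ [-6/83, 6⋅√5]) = [-6/83, 6⋅√5]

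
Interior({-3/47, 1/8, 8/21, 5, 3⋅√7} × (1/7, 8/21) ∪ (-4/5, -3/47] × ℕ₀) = ∅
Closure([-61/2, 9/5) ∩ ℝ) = [-61/2, 9/5]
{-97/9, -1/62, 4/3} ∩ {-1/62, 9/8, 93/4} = {-1/62}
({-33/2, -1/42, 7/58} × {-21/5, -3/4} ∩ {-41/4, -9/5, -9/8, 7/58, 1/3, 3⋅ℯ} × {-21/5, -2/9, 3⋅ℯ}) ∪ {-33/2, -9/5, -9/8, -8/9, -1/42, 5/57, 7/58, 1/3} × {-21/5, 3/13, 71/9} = {-33/2, -9/5, -9/8, -8/9, -1/42, 5/57, 7/58, 1/3} × {-21/5, 3/13, 71/9}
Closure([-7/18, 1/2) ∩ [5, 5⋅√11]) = ∅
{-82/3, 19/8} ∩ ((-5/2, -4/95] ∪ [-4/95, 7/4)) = ∅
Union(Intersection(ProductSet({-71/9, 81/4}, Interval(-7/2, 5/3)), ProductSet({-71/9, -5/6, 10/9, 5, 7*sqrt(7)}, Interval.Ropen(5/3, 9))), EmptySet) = ProductSet({-71/9}, {5/3})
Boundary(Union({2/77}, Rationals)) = Reals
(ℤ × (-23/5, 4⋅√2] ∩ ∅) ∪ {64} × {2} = {64} × {2}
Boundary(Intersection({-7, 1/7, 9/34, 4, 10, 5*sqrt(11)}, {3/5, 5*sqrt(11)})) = {5*sqrt(11)}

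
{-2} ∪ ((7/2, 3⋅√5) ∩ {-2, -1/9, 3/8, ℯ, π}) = {-2}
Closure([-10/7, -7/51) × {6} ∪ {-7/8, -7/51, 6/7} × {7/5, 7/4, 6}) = ([-10/7, -7/51] × {6}) ∪ ({-7/8, -7/51, 6/7} × {7/5, 7/4, 6})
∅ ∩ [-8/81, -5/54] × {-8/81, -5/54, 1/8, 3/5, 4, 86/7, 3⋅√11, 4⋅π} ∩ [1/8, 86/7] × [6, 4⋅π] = ∅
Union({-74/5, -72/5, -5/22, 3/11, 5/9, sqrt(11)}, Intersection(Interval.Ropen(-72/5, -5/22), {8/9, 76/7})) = {-74/5, -72/5, -5/22, 3/11, 5/9, sqrt(11)}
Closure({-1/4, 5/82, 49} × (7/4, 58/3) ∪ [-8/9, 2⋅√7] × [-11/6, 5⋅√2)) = ({49} × [7/4, 58/3]) ∪ ({-1/4, 5/82, 49} × (7/4, 58/3]) ∪ ([-8/9, 2⋅√7] × [-11/6, 5⋅√2])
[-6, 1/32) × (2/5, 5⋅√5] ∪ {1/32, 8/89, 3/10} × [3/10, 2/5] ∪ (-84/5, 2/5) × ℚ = ((-84/5, 2/5) × ℚ) ∪ ({1/32, 8/89, 3/10} × [3/10, 2/5]) ∪ ([-6, 1/32) × (2/5, 5⋅√5])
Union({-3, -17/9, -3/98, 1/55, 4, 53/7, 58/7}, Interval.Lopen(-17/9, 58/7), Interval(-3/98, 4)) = Union({-3}, Interval(-17/9, 58/7))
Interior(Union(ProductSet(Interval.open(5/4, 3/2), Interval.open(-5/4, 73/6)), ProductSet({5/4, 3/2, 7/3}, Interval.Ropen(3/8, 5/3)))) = ProductSet(Interval.open(5/4, 3/2), Interval.open(-5/4, 73/6))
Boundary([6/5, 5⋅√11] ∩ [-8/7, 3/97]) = ∅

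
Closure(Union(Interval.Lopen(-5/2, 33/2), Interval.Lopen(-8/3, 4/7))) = Interval(-8/3, 33/2)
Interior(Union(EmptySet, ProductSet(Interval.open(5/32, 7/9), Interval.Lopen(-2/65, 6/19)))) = ProductSet(Interval.open(5/32, 7/9), Interval.open(-2/65, 6/19))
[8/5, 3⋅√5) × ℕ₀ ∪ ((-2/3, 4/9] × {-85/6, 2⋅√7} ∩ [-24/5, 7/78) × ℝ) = ([8/5, 3⋅√5) × ℕ₀) ∪ ((-2/3, 7/78) × {-85/6, 2⋅√7})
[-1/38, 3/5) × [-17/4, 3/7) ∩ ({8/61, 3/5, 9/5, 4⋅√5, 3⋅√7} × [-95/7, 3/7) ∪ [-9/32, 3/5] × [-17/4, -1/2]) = ({8/61} × [-17/4, 3/7)) ∪ ([-1/38, 3/5) × [-17/4, -1/2])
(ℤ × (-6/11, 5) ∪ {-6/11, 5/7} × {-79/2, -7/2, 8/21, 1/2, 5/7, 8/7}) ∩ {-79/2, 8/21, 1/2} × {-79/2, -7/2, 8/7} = ∅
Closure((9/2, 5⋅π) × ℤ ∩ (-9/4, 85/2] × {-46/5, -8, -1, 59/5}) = [9/2, 5⋅π] × {-8, -1}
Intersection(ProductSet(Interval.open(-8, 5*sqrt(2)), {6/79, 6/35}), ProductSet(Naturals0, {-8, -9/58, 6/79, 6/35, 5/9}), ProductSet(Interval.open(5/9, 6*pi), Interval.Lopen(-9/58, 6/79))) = ProductSet(Range(1, 8, 1), {6/79})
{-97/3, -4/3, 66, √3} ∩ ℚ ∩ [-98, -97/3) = ∅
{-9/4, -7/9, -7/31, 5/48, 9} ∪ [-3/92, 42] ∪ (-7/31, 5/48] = {-9/4, -7/9} ∪ [-7/31, 42]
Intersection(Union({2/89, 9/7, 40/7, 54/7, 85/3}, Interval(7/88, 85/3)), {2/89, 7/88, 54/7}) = {2/89, 7/88, 54/7}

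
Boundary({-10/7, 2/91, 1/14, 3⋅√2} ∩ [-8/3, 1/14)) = {-10/7, 2/91}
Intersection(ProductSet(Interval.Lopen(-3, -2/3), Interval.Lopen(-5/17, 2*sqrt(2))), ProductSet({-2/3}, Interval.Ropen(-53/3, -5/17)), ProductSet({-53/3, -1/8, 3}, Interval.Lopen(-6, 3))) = EmptySet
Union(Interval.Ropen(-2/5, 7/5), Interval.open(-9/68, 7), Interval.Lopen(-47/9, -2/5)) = Interval.open(-47/9, 7)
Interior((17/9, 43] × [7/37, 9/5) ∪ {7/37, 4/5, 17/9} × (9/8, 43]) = (17/9, 43) × (7/37, 9/5)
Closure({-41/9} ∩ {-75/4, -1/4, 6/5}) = ∅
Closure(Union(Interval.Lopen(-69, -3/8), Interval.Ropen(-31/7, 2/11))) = Interval(-69, 2/11)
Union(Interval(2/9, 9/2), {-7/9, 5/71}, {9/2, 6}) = Union({-7/9, 5/71, 6}, Interval(2/9, 9/2))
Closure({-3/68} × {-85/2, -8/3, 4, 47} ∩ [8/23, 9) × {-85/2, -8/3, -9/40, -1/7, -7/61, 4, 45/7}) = ∅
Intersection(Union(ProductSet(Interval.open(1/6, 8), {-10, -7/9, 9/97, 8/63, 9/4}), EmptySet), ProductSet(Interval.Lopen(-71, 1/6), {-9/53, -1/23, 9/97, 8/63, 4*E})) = EmptySet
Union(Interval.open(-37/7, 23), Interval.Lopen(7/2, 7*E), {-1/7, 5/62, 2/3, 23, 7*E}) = Interval.Lopen(-37/7, 23)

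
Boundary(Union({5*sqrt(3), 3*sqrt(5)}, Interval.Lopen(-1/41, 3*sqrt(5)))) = {-1/41, 5*sqrt(3), 3*sqrt(5)}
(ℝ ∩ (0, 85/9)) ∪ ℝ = (-∞, ∞)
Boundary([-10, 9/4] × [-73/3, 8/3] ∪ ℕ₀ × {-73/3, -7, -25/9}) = (ℕ₀ × {-73/3}) ∪ ({-10, 9/4} × [-73/3, 8/3]) ∪ ([-10, 9/4] × {-73/3, 8/3}) ∪ (ℕ₀ \ (-10, 9/4) × {-73/3, -7, -25/9})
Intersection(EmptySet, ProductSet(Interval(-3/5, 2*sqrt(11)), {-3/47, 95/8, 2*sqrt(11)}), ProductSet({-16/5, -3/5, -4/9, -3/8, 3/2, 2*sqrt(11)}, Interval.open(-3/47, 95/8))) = EmptySet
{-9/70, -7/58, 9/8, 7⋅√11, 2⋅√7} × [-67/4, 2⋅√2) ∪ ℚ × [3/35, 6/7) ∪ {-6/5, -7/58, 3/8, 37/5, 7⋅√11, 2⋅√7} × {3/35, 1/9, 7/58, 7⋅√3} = (ℚ × [3/35, 6/7)) ∪ ({-9/70, -7/58, 9/8, 7⋅√11, 2⋅√7} × [-67/4, 2⋅√2)) ∪ ({-6/5, -7/58, 3/8, 37/5, 7⋅√11, 2⋅√7} × {3/35, 1/9, 7/58, 7⋅√3})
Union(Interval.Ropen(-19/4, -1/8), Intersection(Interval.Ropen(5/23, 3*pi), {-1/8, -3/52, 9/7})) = Union({9/7}, Interval.Ropen(-19/4, -1/8))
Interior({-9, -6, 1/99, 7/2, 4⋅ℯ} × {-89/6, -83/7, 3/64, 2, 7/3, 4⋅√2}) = ∅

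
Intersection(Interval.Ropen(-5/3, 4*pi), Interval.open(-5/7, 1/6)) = Interval.open(-5/7, 1/6)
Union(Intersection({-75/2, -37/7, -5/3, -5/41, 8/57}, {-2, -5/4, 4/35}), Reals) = Reals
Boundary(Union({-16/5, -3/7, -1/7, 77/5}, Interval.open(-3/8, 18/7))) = {-16/5, -3/7, -3/8, 18/7, 77/5}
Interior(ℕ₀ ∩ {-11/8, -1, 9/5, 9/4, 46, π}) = ∅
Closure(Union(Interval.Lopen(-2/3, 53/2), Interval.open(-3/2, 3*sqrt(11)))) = Interval(-3/2, 53/2)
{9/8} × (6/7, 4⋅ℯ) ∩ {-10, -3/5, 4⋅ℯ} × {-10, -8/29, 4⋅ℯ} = ∅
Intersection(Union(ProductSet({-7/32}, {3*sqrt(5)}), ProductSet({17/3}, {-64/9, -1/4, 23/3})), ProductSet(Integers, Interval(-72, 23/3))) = EmptySet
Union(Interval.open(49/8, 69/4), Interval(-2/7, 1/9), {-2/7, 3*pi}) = Union(Interval(-2/7, 1/9), Interval.open(49/8, 69/4))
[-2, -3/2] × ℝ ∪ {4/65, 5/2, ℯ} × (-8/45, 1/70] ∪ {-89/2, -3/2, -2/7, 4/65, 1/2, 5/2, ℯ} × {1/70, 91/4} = ([-2, -3/2] × ℝ) ∪ ({4/65, 5/2, ℯ} × (-8/45, 1/70]) ∪ ({-89/2, -3/2, -2/7, 4/65, 1/2, 5/2, ℯ} × {1/70, 91/4})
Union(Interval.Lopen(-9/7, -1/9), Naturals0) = Union(Interval.Lopen(-9/7, -1/9), Naturals0)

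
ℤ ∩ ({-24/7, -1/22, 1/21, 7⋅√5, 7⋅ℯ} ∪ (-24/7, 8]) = {-3, -2, …, 8}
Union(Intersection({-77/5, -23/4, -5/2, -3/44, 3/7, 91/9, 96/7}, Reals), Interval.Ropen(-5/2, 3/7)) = Union({-77/5, -23/4, 91/9, 96/7}, Interval(-5/2, 3/7))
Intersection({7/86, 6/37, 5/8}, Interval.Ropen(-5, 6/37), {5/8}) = EmptySet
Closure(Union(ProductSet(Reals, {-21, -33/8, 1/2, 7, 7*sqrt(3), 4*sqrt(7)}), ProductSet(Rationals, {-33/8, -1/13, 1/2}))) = ProductSet(Reals, {-21, -33/8, -1/13, 1/2, 7, 7*sqrt(3), 4*sqrt(7)})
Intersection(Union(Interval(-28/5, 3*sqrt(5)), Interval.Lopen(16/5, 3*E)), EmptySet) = EmptySet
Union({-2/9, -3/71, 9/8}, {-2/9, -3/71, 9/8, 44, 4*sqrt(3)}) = {-2/9, -3/71, 9/8, 44, 4*sqrt(3)}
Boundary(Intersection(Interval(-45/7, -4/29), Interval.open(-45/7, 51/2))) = {-45/7, -4/29}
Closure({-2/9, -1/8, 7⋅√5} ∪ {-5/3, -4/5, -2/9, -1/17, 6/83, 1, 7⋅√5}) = {-5/3, -4/5, -2/9, -1/8, -1/17, 6/83, 1, 7⋅√5}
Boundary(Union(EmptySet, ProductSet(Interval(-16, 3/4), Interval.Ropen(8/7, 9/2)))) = Union(ProductSet({-16, 3/4}, Interval(8/7, 9/2)), ProductSet(Interval(-16, 3/4), {8/7, 9/2}))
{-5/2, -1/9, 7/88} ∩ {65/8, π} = ∅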